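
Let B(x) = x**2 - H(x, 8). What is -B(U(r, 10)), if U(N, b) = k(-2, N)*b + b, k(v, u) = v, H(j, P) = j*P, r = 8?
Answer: -180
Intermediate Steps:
H(j, P) = P*j
U(N, b) = -b (U(N, b) = -2*b + b = -b)
B(x) = x**2 - 8*x
-B(U(r, 10)) = -(-1*10)*(-8 - 1*10) = -(-10)*(-8 - 10) = -(-10)*(-18) = -1*180 = -180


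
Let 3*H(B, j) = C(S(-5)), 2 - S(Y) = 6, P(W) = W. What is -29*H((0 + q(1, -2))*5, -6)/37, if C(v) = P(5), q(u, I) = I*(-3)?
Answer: -145/111 ≈ -1.3063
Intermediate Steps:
S(Y) = -4 (S(Y) = 2 - 1*6 = 2 - 6 = -4)
q(u, I) = -3*I
C(v) = 5
H(B, j) = 5/3 (H(B, j) = (⅓)*5 = 5/3)
-29*H((0 + q(1, -2))*5, -6)/37 = -29*5/3/37 = -145/3*1/37 = -145/111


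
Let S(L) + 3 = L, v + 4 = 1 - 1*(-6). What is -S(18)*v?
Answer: -45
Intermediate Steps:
v = 3 (v = -4 + (1 - 1*(-6)) = -4 + (1 + 6) = -4 + 7 = 3)
S(L) = -3 + L
-S(18)*v = -(-3 + 18)*3 = -15*3 = -1*45 = -45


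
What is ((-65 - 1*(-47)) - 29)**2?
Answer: 2209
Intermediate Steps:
((-65 - 1*(-47)) - 29)**2 = ((-65 + 47) - 29)**2 = (-18 - 29)**2 = (-47)**2 = 2209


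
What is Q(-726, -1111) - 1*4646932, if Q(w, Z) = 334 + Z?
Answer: -4647709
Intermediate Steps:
Q(-726, -1111) - 1*4646932 = (334 - 1111) - 1*4646932 = -777 - 4646932 = -4647709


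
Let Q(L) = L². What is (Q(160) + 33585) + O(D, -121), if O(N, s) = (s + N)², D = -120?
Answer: 117266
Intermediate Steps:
O(N, s) = (N + s)²
(Q(160) + 33585) + O(D, -121) = (160² + 33585) + (-120 - 121)² = (25600 + 33585) + (-241)² = 59185 + 58081 = 117266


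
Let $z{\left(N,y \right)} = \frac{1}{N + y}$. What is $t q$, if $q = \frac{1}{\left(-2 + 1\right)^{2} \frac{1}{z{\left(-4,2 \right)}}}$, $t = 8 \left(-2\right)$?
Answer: $8$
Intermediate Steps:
$t = -16$
$q = - \frac{1}{2}$ ($q = \frac{1}{\left(-2 + 1\right)^{2} \frac{1}{\frac{1}{-4 + 2}}} = \frac{1}{\left(-1\right)^{2} \frac{1}{\frac{1}{-2}}} = \frac{1}{1 \frac{1}{- \frac{1}{2}}} = \frac{1}{1 \left(-2\right)} = \frac{1}{-2} = - \frac{1}{2} \approx -0.5$)
$t q = \left(-16\right) \left(- \frac{1}{2}\right) = 8$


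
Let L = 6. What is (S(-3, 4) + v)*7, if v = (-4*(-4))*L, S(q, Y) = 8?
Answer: 728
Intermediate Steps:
v = 96 (v = -4*(-4)*6 = 16*6 = 96)
(S(-3, 4) + v)*7 = (8 + 96)*7 = 104*7 = 728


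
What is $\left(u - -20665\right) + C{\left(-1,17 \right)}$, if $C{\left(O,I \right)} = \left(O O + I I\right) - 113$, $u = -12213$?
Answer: $8629$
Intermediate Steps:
$C{\left(O,I \right)} = -113 + I^{2} + O^{2}$ ($C{\left(O,I \right)} = \left(O^{2} + I^{2}\right) - 113 = \left(I^{2} + O^{2}\right) - 113 = -113 + I^{2} + O^{2}$)
$\left(u - -20665\right) + C{\left(-1,17 \right)} = \left(-12213 - -20665\right) + \left(-113 + 17^{2} + \left(-1\right)^{2}\right) = \left(-12213 + 20665\right) + \left(-113 + 289 + 1\right) = 8452 + 177 = 8629$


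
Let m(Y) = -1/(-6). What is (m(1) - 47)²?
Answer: 78961/36 ≈ 2193.4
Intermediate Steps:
m(Y) = ⅙ (m(Y) = -1*(-⅙) = ⅙)
(m(1) - 47)² = (⅙ - 47)² = (-281/6)² = 78961/36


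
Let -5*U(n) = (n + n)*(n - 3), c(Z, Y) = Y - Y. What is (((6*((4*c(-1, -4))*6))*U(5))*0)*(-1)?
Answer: 0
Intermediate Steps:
c(Z, Y) = 0
U(n) = -2*n*(-3 + n)/5 (U(n) = -(n + n)*(n - 3)/5 = -2*n*(-3 + n)/5)
(((6*((4*c(-1, -4))*6))*U(5))*0)*(-1) = (((6*((4*0)*6))*((⅖)*5*(3 - 1*5)))*0)*(-1) = (((6*(0*6))*((⅖)*5*(3 - 5)))*0)*(-1) = (((6*0)*((⅖)*5*(-2)))*0)*(-1) = ((0*(-4))*0)*(-1) = (0*0)*(-1) = 0*(-1) = 0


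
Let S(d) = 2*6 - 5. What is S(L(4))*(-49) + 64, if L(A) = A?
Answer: -279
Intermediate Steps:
S(d) = 7 (S(d) = 12 - 5 = 7)
S(L(4))*(-49) + 64 = 7*(-49) + 64 = -343 + 64 = -279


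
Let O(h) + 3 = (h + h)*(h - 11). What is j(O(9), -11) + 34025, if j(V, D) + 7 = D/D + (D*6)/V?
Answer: 442269/13 ≈ 34021.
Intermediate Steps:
O(h) = -3 + 2*h*(-11 + h) (O(h) = -3 + (h + h)*(h - 11) = -3 + (2*h)*(-11 + h) = -3 + 2*h*(-11 + h))
j(V, D) = -6 + 6*D/V (j(V, D) = -7 + (D/D + (D*6)/V) = -7 + (1 + (6*D)/V) = -7 + (1 + 6*D/V) = -6 + 6*D/V)
j(O(9), -11) + 34025 = (-6 + 6*(-11)/(-3 - 22*9 + 2*9²)) + 34025 = (-6 + 6*(-11)/(-3 - 198 + 2*81)) + 34025 = (-6 + 6*(-11)/(-3 - 198 + 162)) + 34025 = (-6 + 6*(-11)/(-39)) + 34025 = (-6 + 6*(-11)*(-1/39)) + 34025 = (-6 + 22/13) + 34025 = -56/13 + 34025 = 442269/13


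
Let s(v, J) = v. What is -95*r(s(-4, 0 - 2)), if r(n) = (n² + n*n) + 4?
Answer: -3420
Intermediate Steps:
r(n) = 4 + 2*n² (r(n) = (n² + n²) + 4 = 2*n² + 4 = 4 + 2*n²)
-95*r(s(-4, 0 - 2)) = -95*(4 + 2*(-4)²) = -95*(4 + 2*16) = -95*(4 + 32) = -95*36 = -3420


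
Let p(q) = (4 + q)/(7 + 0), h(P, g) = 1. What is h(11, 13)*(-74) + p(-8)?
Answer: -522/7 ≈ -74.571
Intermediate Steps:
p(q) = 4/7 + q/7 (p(q) = (4 + q)/7 = (4 + q)*(1/7) = 4/7 + q/7)
h(11, 13)*(-74) + p(-8) = 1*(-74) + (4/7 + (1/7)*(-8)) = -74 + (4/7 - 8/7) = -74 - 4/7 = -522/7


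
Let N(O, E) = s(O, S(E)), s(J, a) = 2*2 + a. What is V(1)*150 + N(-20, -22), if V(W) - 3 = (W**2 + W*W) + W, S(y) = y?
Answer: 882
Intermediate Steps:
s(J, a) = 4 + a
N(O, E) = 4 + E
V(W) = 3 + W + 2*W**2 (V(W) = 3 + ((W**2 + W*W) + W) = 3 + ((W**2 + W**2) + W) = 3 + (2*W**2 + W) = 3 + (W + 2*W**2) = 3 + W + 2*W**2)
V(1)*150 + N(-20, -22) = (3 + 1 + 2*1**2)*150 + (4 - 22) = (3 + 1 + 2*1)*150 - 18 = (3 + 1 + 2)*150 - 18 = 6*150 - 18 = 900 - 18 = 882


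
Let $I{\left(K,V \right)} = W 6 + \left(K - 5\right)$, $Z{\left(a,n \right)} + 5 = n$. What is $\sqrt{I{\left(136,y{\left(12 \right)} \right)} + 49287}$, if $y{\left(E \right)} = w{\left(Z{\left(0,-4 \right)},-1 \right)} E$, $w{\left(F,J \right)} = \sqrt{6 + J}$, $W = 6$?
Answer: $\sqrt{49454} \approx 222.38$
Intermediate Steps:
$Z{\left(a,n \right)} = -5 + n$
$y{\left(E \right)} = E \sqrt{5}$ ($y{\left(E \right)} = \sqrt{6 - 1} E = \sqrt{5} E = E \sqrt{5}$)
$I{\left(K,V \right)} = 31 + K$ ($I{\left(K,V \right)} = 6 \cdot 6 + \left(K - 5\right) = 36 + \left(-5 + K\right) = 31 + K$)
$\sqrt{I{\left(136,y{\left(12 \right)} \right)} + 49287} = \sqrt{\left(31 + 136\right) + 49287} = \sqrt{167 + 49287} = \sqrt{49454}$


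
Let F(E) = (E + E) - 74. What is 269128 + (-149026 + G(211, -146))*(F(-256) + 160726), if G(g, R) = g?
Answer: -23830964972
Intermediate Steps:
F(E) = -74 + 2*E (F(E) = 2*E - 74 = -74 + 2*E)
269128 + (-149026 + G(211, -146))*(F(-256) + 160726) = 269128 + (-149026 + 211)*((-74 + 2*(-256)) + 160726) = 269128 - 148815*((-74 - 512) + 160726) = 269128 - 148815*(-586 + 160726) = 269128 - 148815*160140 = 269128 - 23831234100 = -23830964972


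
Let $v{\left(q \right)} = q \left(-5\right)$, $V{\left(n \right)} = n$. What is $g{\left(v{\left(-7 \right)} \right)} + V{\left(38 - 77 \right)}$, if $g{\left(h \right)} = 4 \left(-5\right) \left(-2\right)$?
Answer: $1$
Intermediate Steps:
$v{\left(q \right)} = - 5 q$
$g{\left(h \right)} = 40$ ($g{\left(h \right)} = \left(-20\right) \left(-2\right) = 40$)
$g{\left(v{\left(-7 \right)} \right)} + V{\left(38 - 77 \right)} = 40 + \left(38 - 77\right) = 40 - 39 = 1$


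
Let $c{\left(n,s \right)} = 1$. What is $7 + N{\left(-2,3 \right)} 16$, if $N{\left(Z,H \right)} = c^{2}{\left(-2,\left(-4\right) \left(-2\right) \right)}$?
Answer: $23$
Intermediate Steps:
$N{\left(Z,H \right)} = 1$ ($N{\left(Z,H \right)} = 1^{2} = 1$)
$7 + N{\left(-2,3 \right)} 16 = 7 + 1 \cdot 16 = 7 + 16 = 23$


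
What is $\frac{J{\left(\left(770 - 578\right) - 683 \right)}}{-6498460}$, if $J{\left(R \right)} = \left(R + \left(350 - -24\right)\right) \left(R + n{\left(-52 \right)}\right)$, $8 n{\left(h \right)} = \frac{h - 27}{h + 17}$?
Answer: $- \frac{16075917}{1819568800} \approx -0.008835$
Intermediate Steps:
$n{\left(h \right)} = \frac{-27 + h}{8 \left(17 + h\right)}$ ($n{\left(h \right)} = \frac{\left(h - 27\right) \frac{1}{h + 17}}{8} = \frac{\left(-27 + h\right) \frac{1}{17 + h}}{8} = \frac{\frac{1}{17 + h} \left(-27 + h\right)}{8} = \frac{-27 + h}{8 \left(17 + h\right)}$)
$J{\left(R \right)} = \left(374 + R\right) \left(\frac{79}{280} + R\right)$ ($J{\left(R \right)} = \left(R + \left(350 - -24\right)\right) \left(R + \frac{-27 - 52}{8 \left(17 - 52\right)}\right) = \left(R + \left(350 + 24\right)\right) \left(R + \frac{1}{8} \frac{1}{-35} \left(-79\right)\right) = \left(R + 374\right) \left(R + \frac{1}{8} \left(- \frac{1}{35}\right) \left(-79\right)\right) = \left(374 + R\right) \left(R + \frac{79}{280}\right) = \left(374 + R\right) \left(\frac{79}{280} + R\right)$)
$\frac{J{\left(\left(770 - 578\right) - 683 \right)}}{-6498460} = \frac{\frac{14773}{140} + \left(\left(770 - 578\right) - 683\right)^{2} + \frac{104799 \left(\left(770 - 578\right) - 683\right)}{280}}{-6498460} = \left(\frac{14773}{140} + \left(192 - 683\right)^{2} + \frac{104799 \left(192 - 683\right)}{280}\right) \left(- \frac{1}{6498460}\right) = \left(\frac{14773}{140} + \left(-491\right)^{2} + \frac{104799}{280} \left(-491\right)\right) \left(- \frac{1}{6498460}\right) = \left(\frac{14773}{140} + 241081 - \frac{51456309}{280}\right) \left(- \frac{1}{6498460}\right) = \frac{16075917}{280} \left(- \frac{1}{6498460}\right) = - \frac{16075917}{1819568800}$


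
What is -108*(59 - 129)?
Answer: 7560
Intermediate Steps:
-108*(59 - 129) = -108*(-70) = 7560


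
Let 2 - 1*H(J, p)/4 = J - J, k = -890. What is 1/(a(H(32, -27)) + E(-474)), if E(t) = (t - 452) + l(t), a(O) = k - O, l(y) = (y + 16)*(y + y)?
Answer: 1/432360 ≈ 2.3129e-6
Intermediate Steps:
l(y) = 2*y*(16 + y) (l(y) = (16 + y)*(2*y) = 2*y*(16 + y))
H(J, p) = 8 (H(J, p) = 8 - 4*(J - J) = 8 - 4*0 = 8 + 0 = 8)
a(O) = -890 - O
E(t) = -452 + t + 2*t*(16 + t) (E(t) = (t - 452) + 2*t*(16 + t) = (-452 + t) + 2*t*(16 + t) = -452 + t + 2*t*(16 + t))
1/(a(H(32, -27)) + E(-474)) = 1/((-890 - 1*8) + (-452 - 474 + 2*(-474)*(16 - 474))) = 1/((-890 - 8) + (-452 - 474 + 2*(-474)*(-458))) = 1/(-898 + (-452 - 474 + 434184)) = 1/(-898 + 433258) = 1/432360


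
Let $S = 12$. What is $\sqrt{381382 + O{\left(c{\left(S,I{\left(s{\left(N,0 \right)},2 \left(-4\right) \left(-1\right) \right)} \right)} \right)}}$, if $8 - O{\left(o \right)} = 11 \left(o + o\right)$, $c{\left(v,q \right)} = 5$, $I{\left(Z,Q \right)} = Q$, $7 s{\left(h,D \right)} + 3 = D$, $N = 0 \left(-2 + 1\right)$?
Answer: $4 \sqrt{23830} \approx 617.48$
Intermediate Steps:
$N = 0$ ($N = 0 \left(-1\right) = 0$)
$s{\left(h,D \right)} = - \frac{3}{7} + \frac{D}{7}$
$O{\left(o \right)} = 8 - 22 o$ ($O{\left(o \right)} = 8 - 11 \left(o + o\right) = 8 - 11 \cdot 2 o = 8 - 22 o$)
$\sqrt{381382 + O{\left(c{\left(S,I{\left(s{\left(N,0 \right)},2 \left(-4\right) \left(-1\right) \right)} \right)} \right)}} = \sqrt{381382 + \left(8 - 110\right)} = \sqrt{381382 - 102} = \sqrt{381280} = 4 \sqrt{23830}$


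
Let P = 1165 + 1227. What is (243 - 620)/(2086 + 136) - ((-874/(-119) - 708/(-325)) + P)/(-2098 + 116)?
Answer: 88739209397/85162427350 ≈ 1.0420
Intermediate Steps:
P = 2392
(243 - 620)/(2086 + 136) - ((-874/(-119) - 708/(-325)) + P)/(-2098 + 116) = (243 - 620)/(2086 + 136) - ((-874/(-119) - 708/(-325)) + 2392)/(-2098 + 116) = -377/2222 - ((-874*(-1/119) - 708*(-1/325)) + 2392)/(-1982) = -377*1/2222 - ((874/119 + 708/325) + 2392)*(-1)/1982 = -377/2222 - (368302/38675 + 2392)*(-1)/1982 = -377/2222 - 92878902*(-1)/(38675*1982) = -377/2222 - 1*(-46439451/38326925) = -377/2222 + 46439451/38326925 = 88739209397/85162427350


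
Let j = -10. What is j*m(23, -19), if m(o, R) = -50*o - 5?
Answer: 11550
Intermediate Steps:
m(o, R) = -5 - 50*o
j*m(23, -19) = -10*(-5 - 50*23) = -10*(-5 - 1150) = -10*(-1155) = 11550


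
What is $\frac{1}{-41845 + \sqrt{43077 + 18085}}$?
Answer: $- \frac{41845}{1750942863} - \frac{\sqrt{61162}}{1750942863} \approx -2.404 \cdot 10^{-5}$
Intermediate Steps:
$\frac{1}{-41845 + \sqrt{43077 + 18085}} = \frac{1}{-41845 + \sqrt{61162}}$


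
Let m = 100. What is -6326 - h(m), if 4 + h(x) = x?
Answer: -6422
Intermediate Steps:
h(x) = -4 + x
-6326 - h(m) = -6326 - (-4 + 100) = -6326 - 1*96 = -6326 - 96 = -6422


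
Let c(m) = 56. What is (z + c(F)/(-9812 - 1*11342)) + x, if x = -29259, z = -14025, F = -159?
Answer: -65402128/1511 ≈ -43284.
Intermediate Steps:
(z + c(F)/(-9812 - 1*11342)) + x = (-14025 + 56/(-9812 - 1*11342)) - 29259 = (-14025 + 56/(-9812 - 11342)) - 29259 = (-14025 + 56/(-21154)) - 29259 = (-14025 + 56*(-1/21154)) - 29259 = (-14025 - 4/1511) - 29259 = -21191779/1511 - 29259 = -65402128/1511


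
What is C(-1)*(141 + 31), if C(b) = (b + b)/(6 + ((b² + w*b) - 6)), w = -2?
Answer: -344/3 ≈ -114.67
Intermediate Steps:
C(b) = 2*b/(b² - 2*b) (C(b) = (b + b)/(6 + ((b² - 2*b) - 6)) = (2*b)/(6 + (-6 + b² - 2*b)) = (2*b)/(b² - 2*b) = 2*b/(b² - 2*b))
C(-1)*(141 + 31) = (2/(-2 - 1))*(141 + 31) = (2/(-3))*172 = (2*(-⅓))*172 = -⅔*172 = -344/3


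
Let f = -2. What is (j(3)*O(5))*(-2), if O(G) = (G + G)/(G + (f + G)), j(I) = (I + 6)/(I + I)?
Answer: -15/4 ≈ -3.7500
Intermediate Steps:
j(I) = (6 + I)/(2*I) (j(I) = (6 + I)/((2*I)) = (6 + I)*(1/(2*I)) = (6 + I)/(2*I))
O(G) = 2*G/(-2 + 2*G) (O(G) = (G + G)/(G + (-2 + G)) = (2*G)/(-2 + 2*G) = 2*G/(-2 + 2*G))
(j(3)*O(5))*(-2) = (((½)*(6 + 3)/3)*(5/(-1 + 5)))*(-2) = (((½)*(⅓)*9)*(5/4))*(-2) = (3*(5*(¼))/2)*(-2) = ((3/2)*(5/4))*(-2) = (15/8)*(-2) = -15/4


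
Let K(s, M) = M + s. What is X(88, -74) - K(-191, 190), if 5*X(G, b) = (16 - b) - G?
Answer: 7/5 ≈ 1.4000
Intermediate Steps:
X(G, b) = 16/5 - G/5 - b/5 (X(G, b) = ((16 - b) - G)/5 = (16 - G - b)/5 = 16/5 - G/5 - b/5)
X(88, -74) - K(-191, 190) = (16/5 - 1/5*88 - 1/5*(-74)) - (190 - 191) = (16/5 - 88/5 + 74/5) - 1*(-1) = 2/5 + 1 = 7/5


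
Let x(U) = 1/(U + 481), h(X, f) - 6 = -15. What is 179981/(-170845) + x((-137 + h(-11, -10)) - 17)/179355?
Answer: -2053039273249/1948825156410 ≈ -1.0535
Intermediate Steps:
h(X, f) = -9 (h(X, f) = 6 - 15 = -9)
x(U) = 1/(481 + U)
179981/(-170845) + x((-137 + h(-11, -10)) - 17)/179355 = 179981/(-170845) + 1/((481 + ((-137 - 9) - 17))*179355) = 179981*(-1/170845) + (1/179355)/(481 + (-146 - 17)) = -179981/170845 + (1/179355)/(481 - 163) = -179981/170845 + (1/179355)/318 = -179981/170845 + (1/318)*(1/179355) = -179981/170845 + 1/57034890 = -2053039273249/1948825156410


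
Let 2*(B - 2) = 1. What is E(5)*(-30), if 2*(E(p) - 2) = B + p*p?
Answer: -945/2 ≈ -472.50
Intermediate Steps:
B = 5/2 (B = 2 + (½)*1 = 2 + ½ = 5/2 ≈ 2.5000)
E(p) = 13/4 + p²/2 (E(p) = 2 + (5/2 + p*p)/2 = 2 + (5/2 + p²)/2 = 2 + (5/4 + p²/2) = 13/4 + p²/2)
E(5)*(-30) = (13/4 + (½)*5²)*(-30) = (13/4 + (½)*25)*(-30) = (13/4 + 25/2)*(-30) = (63/4)*(-30) = -945/2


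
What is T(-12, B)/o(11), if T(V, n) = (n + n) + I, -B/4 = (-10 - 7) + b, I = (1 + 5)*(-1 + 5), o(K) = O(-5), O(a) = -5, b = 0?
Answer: -32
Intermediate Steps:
o(K) = -5
I = 24 (I = 6*4 = 24)
B = 68 (B = -4*((-10 - 7) + 0) = -4*(-17 + 0) = -4*(-17) = 68)
T(V, n) = 24 + 2*n (T(V, n) = (n + n) + 24 = 2*n + 24 = 24 + 2*n)
T(-12, B)/o(11) = (24 + 2*68)/(-5) = (24 + 136)*(-⅕) = 160*(-⅕) = -32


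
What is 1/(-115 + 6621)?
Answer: 1/6506 ≈ 0.00015370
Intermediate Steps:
1/(-115 + 6621) = 1/6506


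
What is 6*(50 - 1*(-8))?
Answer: 348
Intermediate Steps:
6*(50 - 1*(-8)) = 6*(50 + 8) = 6*58 = 348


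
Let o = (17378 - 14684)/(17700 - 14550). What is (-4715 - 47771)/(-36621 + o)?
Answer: 13777575/9612788 ≈ 1.4333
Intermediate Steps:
o = 449/525 (o = 2694/3150 = 2694*(1/3150) = 449/525 ≈ 0.85524)
(-4715 - 47771)/(-36621 + o) = (-4715 - 47771)/(-36621 + 449/525) = -52486/(-19225576/525) = -52486*(-525/19225576) = 13777575/9612788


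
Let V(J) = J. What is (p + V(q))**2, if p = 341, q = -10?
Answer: 109561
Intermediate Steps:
(p + V(q))**2 = (341 - 10)**2 = 331**2 = 109561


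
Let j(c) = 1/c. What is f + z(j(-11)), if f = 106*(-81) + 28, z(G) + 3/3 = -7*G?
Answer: -94142/11 ≈ -8558.4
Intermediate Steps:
z(G) = -1 - 7*G
f = -8558 (f = -8586 + 28 = -8558)
f + z(j(-11)) = -8558 + (-1 - 7/(-11)) = -8558 + (-1 - 7*(-1/11)) = -8558 + (-1 + 7/11) = -8558 - 4/11 = -94142/11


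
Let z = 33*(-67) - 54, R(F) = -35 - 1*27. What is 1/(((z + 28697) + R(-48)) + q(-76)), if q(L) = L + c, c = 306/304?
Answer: 152/3996841 ≈ 3.8030e-5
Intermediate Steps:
R(F) = -62 (R(F) = -35 - 27 = -62)
z = -2265 (z = -2211 - 54 = -2265)
c = 153/152 (c = 306*(1/304) = 153/152 ≈ 1.0066)
q(L) = 153/152 + L (q(L) = L + 153/152 = 153/152 + L)
1/(((z + 28697) + R(-48)) + q(-76)) = 1/(((-2265 + 28697) - 62) + (153/152 - 76)) = 1/((26432 - 62) - 11399/152) = 1/(26370 - 11399/152) = 1/(3996841/152) = 152/3996841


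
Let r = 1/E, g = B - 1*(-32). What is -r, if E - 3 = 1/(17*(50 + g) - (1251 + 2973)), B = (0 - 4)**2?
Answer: -2558/7673 ≈ -0.33338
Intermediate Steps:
B = 16 (B = (-4)**2 = 16)
g = 48 (g = 16 - 1*(-32) = 16 + 32 = 48)
E = 7673/2558 (E = 3 + 1/(17*(50 + 48) - (1251 + 2973)) = 3 + 1/(17*98 - 1*4224) = 3 + 1/(1666 - 4224) = 3 + 1/(-2558) = 3 - 1/2558 = 7673/2558 ≈ 2.9996)
r = 2558/7673 (r = 1/(7673/2558) = 2558/7673 ≈ 0.33338)
-r = -1*2558/7673 = -2558/7673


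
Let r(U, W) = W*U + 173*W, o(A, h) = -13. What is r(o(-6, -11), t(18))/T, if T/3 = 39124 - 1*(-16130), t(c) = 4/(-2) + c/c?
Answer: -80/82881 ≈ -0.00096524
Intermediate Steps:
t(c) = -1 (t(c) = 4*(-½) + 1 = -2 + 1 = -1)
r(U, W) = 173*W + U*W (r(U, W) = U*W + 173*W = 173*W + U*W)
T = 165762 (T = 3*(39124 - 1*(-16130)) = 3*(39124 + 16130) = 3*55254 = 165762)
r(o(-6, -11), t(18))/T = -(173 - 13)/165762 = -1*160*(1/165762) = -160*1/165762 = -80/82881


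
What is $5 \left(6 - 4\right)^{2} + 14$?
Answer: $34$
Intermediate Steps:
$5 \left(6 - 4\right)^{2} + 14 = 5 \cdot 2^{2} + 14 = 5 \cdot 4 + 14 = 20 + 14 = 34$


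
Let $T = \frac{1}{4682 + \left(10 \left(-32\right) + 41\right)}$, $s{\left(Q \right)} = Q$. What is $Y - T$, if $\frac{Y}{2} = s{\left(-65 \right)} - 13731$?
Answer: $- \frac{121487577}{4403} \approx -27592.0$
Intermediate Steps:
$T = \frac{1}{4403}$ ($T = \frac{1}{4682 + \left(-320 + 41\right)} = \frac{1}{4682 - 279} = \frac{1}{4403} \approx 0.00022712$)
$Y = -27592$ ($Y = 2 \left(-65 - 13731\right) = 2 \left(-13796\right) = -27592$)
$Y - T = -27592 - \frac{1}{4403} = - \frac{121487577}{4403}$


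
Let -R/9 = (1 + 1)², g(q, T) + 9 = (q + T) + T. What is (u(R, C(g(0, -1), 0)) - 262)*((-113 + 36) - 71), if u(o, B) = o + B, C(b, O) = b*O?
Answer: 44104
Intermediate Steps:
g(q, T) = -9 + q + 2*T (g(q, T) = -9 + ((q + T) + T) = -9 + ((T + q) + T) = -9 + (q + 2*T) = -9 + q + 2*T)
C(b, O) = O*b
R = -36 (R = -9*(1 + 1)² = -9*2² = -9*4 = -36)
u(o, B) = B + o
(u(R, C(g(0, -1), 0)) - 262)*((-113 + 36) - 71) = ((0*(-9 + 0 + 2*(-1)) - 36) - 262)*((-113 + 36) - 71) = ((0*(-9 + 0 - 2) - 36) - 262)*(-77 - 71) = ((0*(-11) - 36) - 262)*(-148) = ((0 - 36) - 262)*(-148) = (-36 - 262)*(-148) = -298*(-148) = 44104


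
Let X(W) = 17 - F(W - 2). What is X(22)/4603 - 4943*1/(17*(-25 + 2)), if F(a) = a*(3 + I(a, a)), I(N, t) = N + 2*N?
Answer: 22266616/1799773 ≈ 12.372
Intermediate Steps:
I(N, t) = 3*N
F(a) = a*(3 + 3*a)
X(W) = 17 - 3*(-1 + W)*(-2 + W) (X(W) = 17 - 3*(W - 2)*(1 + (W - 2)) = 17 - 3*(-2 + W)*(1 + (-2 + W)) = 17 - 3*(-2 + W)*(-1 + W) = 17 - 3*(-1 + W)*(-2 + W))
X(22)/4603 - 4943*1/(17*(-25 + 2)) = (17 - 3*(-1 + 22)*(-2 + 22))/4603 - 4943*1/(17*(-25 + 2)) = (17 - 3*21*20)*(1/4603) - 4943/(17*(-23)) = (17 - 1260)*(1/4603) - 4943/(-391) = -1243*1/4603 - 4943*(-1/391) = -1243/4603 + 4943/391 = 22266616/1799773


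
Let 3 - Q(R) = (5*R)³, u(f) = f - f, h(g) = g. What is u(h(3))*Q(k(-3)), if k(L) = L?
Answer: 0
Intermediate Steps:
u(f) = 0
Q(R) = 3 - 125*R³ (Q(R) = 3 - (5*R)³ = 3 - 125*R³)
u(h(3))*Q(k(-3)) = 0*(3 - 125*(-3)³) = 0*(3 - 125*(-27)) = 0*(3 + 3375) = 0*3378 = 0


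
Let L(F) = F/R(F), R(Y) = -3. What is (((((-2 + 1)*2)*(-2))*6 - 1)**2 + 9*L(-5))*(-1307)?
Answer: -711008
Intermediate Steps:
L(F) = -F/3 (L(F) = F/(-3) = F*(-1/3) = -F/3)
(((((-2 + 1)*2)*(-2))*6 - 1)**2 + 9*L(-5))*(-1307) = (((((-2 + 1)*2)*(-2))*6 - 1)**2 + 9*(-1/3*(-5)))*(-1307) = (((-1*2*(-2))*6 - 1)**2 + 9*(5/3))*(-1307) = ((-2*(-2)*6 - 1)**2 + 15)*(-1307) = ((4*6 - 1)**2 + 15)*(-1307) = ((24 - 1)**2 + 15)*(-1307) = (23**2 + 15)*(-1307) = (529 + 15)*(-1307) = 544*(-1307) = -711008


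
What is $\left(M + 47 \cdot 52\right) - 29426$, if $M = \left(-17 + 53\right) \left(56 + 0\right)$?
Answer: $-24966$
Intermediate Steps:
$M = 2016$ ($M = 36 \cdot 56 = 2016$)
$\left(M + 47 \cdot 52\right) - 29426 = \left(2016 + 47 \cdot 52\right) - 29426 = \left(2016 + 2444\right) - 29426 = 4460 - 29426 = -24966$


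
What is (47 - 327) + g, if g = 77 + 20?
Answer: -183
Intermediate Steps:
g = 97
(47 - 327) + g = (47 - 327) + 97 = -280 + 97 = -183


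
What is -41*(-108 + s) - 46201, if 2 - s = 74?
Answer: -38821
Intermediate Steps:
s = -72 (s = 2 - 1*74 = 2 - 74 = -72)
-41*(-108 + s) - 46201 = -41*(-108 - 72) - 46201 = -41*(-180) - 46201 = 7380 - 46201 = -38821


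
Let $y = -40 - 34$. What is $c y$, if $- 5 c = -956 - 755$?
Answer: $- \frac{126614}{5} \approx -25323.0$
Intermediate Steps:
$c = \frac{1711}{5}$ ($c = - \frac{-956 - 755}{5} = \left(- \frac{1}{5}\right) \left(-1711\right) = \frac{1711}{5} \approx 342.2$)
$y = -74$ ($y = -40 - 34 = -74$)
$c y = \frac{1711}{5} \left(-74\right) = - \frac{126614}{5}$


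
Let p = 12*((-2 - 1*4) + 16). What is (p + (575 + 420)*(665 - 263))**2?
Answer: 160088012100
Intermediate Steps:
p = 120 (p = 12*((-2 - 4) + 16) = 12*(-6 + 16) = 12*10 = 120)
(p + (575 + 420)*(665 - 263))**2 = (120 + (575 + 420)*(665 - 263))**2 = (120 + 995*402)**2 = (120 + 399990)**2 = 400110**2 = 160088012100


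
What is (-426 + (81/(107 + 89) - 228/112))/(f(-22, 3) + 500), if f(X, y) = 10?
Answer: -13969/16660 ≈ -0.83848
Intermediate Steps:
(-426 + (81/(107 + 89) - 228/112))/(f(-22, 3) + 500) = (-426 + (81/(107 + 89) - 228/112))/(10 + 500) = (-426 + (81/196 - 228*1/112))/510 = (-426 + (81*(1/196) - 57/28))/510 = (-426 + (81/196 - 57/28))/510 = (-426 - 159/98)/510 = (1/510)*(-41907/98) = -13969/16660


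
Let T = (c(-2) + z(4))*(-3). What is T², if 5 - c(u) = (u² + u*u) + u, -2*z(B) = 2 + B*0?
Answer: 36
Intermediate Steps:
z(B) = -1 (z(B) = -(2 + B*0)/2 = -(2 + 0)/2 = -½*2 = -1)
c(u) = 5 - u - 2*u² (c(u) = 5 - ((u² + u*u) + u) = 5 - ((u² + u²) + u) = 5 - (2*u² + u) = 5 - (u + 2*u²) = 5 + (-u - 2*u²) = 5 - u - 2*u²)
T = 6 (T = ((5 - 1*(-2) - 2*(-2)²) - 1)*(-3) = ((5 + 2 - 2*4) - 1)*(-3) = ((5 + 2 - 8) - 1)*(-3) = (-1 - 1)*(-3) = -2*(-3) = 6)
T² = 6² = 36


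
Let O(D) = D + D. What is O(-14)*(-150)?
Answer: 4200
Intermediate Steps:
O(D) = 2*D
O(-14)*(-150) = (2*(-14))*(-150) = -28*(-150) = 4200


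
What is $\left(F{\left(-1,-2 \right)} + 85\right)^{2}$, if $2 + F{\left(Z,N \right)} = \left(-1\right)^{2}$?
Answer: $7056$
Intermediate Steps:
$F{\left(Z,N \right)} = -1$ ($F{\left(Z,N \right)} = -2 + \left(-1\right)^{2} = -2 + 1 = -1$)
$\left(F{\left(-1,-2 \right)} + 85\right)^{2} = \left(-1 + 85\right)^{2} = 84^{2} = 7056$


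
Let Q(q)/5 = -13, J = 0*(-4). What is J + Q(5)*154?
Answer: -10010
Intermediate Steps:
J = 0
Q(q) = -65 (Q(q) = 5*(-13) = -65)
J + Q(5)*154 = 0 - 65*154 = 0 - 10010 = -10010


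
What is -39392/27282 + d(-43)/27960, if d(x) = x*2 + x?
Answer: -184153283/127134120 ≈ -1.4485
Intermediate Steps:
d(x) = 3*x (d(x) = 2*x + x = 3*x)
-39392/27282 + d(-43)/27960 = -39392/27282 + (3*(-43))/27960 = -39392*1/27282 - 129*1/27960 = -19696/13641 - 43/9320 = -184153283/127134120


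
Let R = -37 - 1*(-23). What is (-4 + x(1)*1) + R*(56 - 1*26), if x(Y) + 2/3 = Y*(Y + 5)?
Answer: -1256/3 ≈ -418.67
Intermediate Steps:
R = -14 (R = -37 + 23 = -14)
x(Y) = -⅔ + Y*(5 + Y) (x(Y) = -⅔ + Y*(Y + 5) = -⅔ + Y*(5 + Y))
(-4 + x(1)*1) + R*(56 - 1*26) = (-4 + (-⅔ + 1² + 5*1)*1) - 14*(56 - 1*26) = (-4 + (-⅔ + 1 + 5)*1) - 14*(56 - 26) = (-4 + (16/3)*1) - 14*30 = (-4 + 16/3) - 420 = 4/3 - 420 = -1256/3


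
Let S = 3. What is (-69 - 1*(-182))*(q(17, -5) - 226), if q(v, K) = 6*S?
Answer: -23504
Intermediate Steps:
q(v, K) = 18 (q(v, K) = 6*3 = 18)
(-69 - 1*(-182))*(q(17, -5) - 226) = (-69 - 1*(-182))*(18 - 226) = (-69 + 182)*(-208) = 113*(-208) = -23504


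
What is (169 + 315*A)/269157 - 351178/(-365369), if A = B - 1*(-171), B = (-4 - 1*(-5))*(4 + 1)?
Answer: 114839821667/98341623933 ≈ 1.1678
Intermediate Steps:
B = 5 (B = (-4 + 5)*5 = 1*5 = 5)
A = 176 (A = 5 - 1*(-171) = 5 + 171 = 176)
(169 + 315*A)/269157 - 351178/(-365369) = (169 + 315*176)/269157 - 351178/(-365369) = (169 + 55440)*(1/269157) - 351178*(-1/365369) = 55609*(1/269157) + 351178/365369 = 55609/269157 + 351178/365369 = 114839821667/98341623933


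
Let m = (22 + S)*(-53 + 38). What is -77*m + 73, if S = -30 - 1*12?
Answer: -23027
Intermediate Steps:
S = -42 (S = -30 - 12 = -42)
m = 300 (m = (22 - 42)*(-53 + 38) = -20*(-15) = 300)
-77*m + 73 = -77*300 + 73 = -23100 + 73 = -23027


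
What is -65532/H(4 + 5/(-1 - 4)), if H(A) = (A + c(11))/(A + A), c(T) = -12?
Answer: 43688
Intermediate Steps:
H(A) = (-12 + A)/(2*A) (H(A) = (A - 12)/(A + A) = (-12 + A)/((2*A)) = (-12 + A)*(1/(2*A)) = (-12 + A)/(2*A))
-65532/H(4 + 5/(-1 - 4)) = -65532*2*(4 + 5/(-1 - 4))/(-12 + (4 + 5/(-1 - 4))) = -65532*2*(4 + 5/(-5))/(-12 + (4 + 5/(-5))) = -65532*2*(4 - 1/5*5)/(-12 + (4 - 1/5*5)) = -65532*2*(4 - 1)/(-12 + (4 - 1)) = -65532*6/(-12 + 3) = -65532/((1/2)*(1/3)*(-9)) = -65532/(-3/2) = -65532*(-2/3) = 43688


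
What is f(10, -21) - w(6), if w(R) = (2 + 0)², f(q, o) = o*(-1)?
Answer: 17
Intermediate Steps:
f(q, o) = -o
w(R) = 4 (w(R) = 2² = 4)
f(10, -21) - w(6) = -1*(-21) - 1*4 = 21 - 4 = 17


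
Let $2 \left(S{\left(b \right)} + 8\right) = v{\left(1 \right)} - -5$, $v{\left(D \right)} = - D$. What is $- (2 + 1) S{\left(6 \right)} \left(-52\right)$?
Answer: $-936$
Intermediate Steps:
$S{\left(b \right)} = -6$ ($S{\left(b \right)} = -8 + \frac{\left(-1\right) 1 - -5}{2} = -8 + \frac{-1 + 5}{2} = -8 + \frac{1}{2} \cdot 4 = -8 + 2 = -6$)
$- (2 + 1) S{\left(6 \right)} \left(-52\right) = - (2 + 1) \left(-6\right) \left(-52\right) = \left(-1\right) 3 \left(-6\right) \left(-52\right) = \left(-3\right) \left(-6\right) \left(-52\right) = 18 \left(-52\right) = -936$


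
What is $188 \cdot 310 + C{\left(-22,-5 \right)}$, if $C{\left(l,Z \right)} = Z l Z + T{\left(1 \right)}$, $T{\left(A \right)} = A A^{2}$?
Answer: $57731$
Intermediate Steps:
$T{\left(A \right)} = A^{3}$
$C{\left(l,Z \right)} = 1 + l Z^{2}$ ($C{\left(l,Z \right)} = Z l Z + 1^{3} = l Z^{2} + 1 = 1 + l Z^{2}$)
$188 \cdot 310 + C{\left(-22,-5 \right)} = 188 \cdot 310 + \left(1 - 22 \left(-5\right)^{2}\right) = 58280 + \left(1 - 550\right) = 58280 - 549 = 57731$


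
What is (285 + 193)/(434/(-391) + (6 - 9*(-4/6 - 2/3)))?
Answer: 93449/3302 ≈ 28.301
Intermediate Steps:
(285 + 193)/(434/(-391) + (6 - 9*(-4/6 - 2/3))) = 478/(434*(-1/391) + (6 - 9*(-4*⅙ - 2*⅓))) = 478/(-434/391 + (6 - 9*(-⅔ - ⅔))) = 478/(-434/391 + (6 - 9*(-4/3))) = 478/(-434/391 + (6 + 12)) = 478/(-434/391 + 18) = 478/(6604/391) = 478*(391/6604) = 93449/3302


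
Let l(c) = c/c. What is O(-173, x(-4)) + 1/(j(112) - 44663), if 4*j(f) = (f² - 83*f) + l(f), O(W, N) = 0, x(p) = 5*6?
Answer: -4/175403 ≈ -2.2805e-5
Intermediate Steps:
x(p) = 30
l(c) = 1
j(f) = ¼ - 83*f/4 + f²/4 (j(f) = ((f² - 83*f) + 1)/4 = (1 + f² - 83*f)/4 = ¼ - 83*f/4 + f²/4)
O(-173, x(-4)) + 1/(j(112) - 44663) = 0 + 1/((¼ - 83/4*112 + (¼)*112²) - 44663) = 0 + 1/((¼ - 2324 + (¼)*12544) - 44663) = 0 + 1/((¼ - 2324 + 3136) - 44663) = 0 + 1/(3249/4 - 44663) = 0 + 1/(-175403/4) = 0 - 4/175403 = -4/175403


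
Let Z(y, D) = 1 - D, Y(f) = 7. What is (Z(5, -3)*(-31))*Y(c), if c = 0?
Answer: -868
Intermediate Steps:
(Z(5, -3)*(-31))*Y(c) = ((1 - 1*(-3))*(-31))*7 = ((1 + 3)*(-31))*7 = (4*(-31))*7 = -124*7 = -868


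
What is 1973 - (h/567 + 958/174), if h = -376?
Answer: 32362412/16443 ≈ 1968.2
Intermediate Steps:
1973 - (h/567 + 958/174) = 1973 - (-376/567 + 958/174) = 1973 - (-376*1/567 + 958*(1/174)) = 1973 - (-376/567 + 479/87) = 1973 - 1*79627/16443 = 1973 - 79627/16443 = 32362412/16443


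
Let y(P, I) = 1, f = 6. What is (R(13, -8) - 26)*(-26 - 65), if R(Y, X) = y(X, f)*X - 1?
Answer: 3185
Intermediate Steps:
R(Y, X) = -1 + X (R(Y, X) = 1*X - 1 = X - 1 = -1 + X)
(R(13, -8) - 26)*(-26 - 65) = ((-1 - 8) - 26)*(-26 - 65) = (-9 - 26)*(-91) = -35*(-91) = 3185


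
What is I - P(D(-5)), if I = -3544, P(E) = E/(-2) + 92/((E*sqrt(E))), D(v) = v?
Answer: -7093/2 - 92*I*sqrt(5)/25 ≈ -3546.5 - 8.2287*I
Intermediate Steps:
P(E) = 92/E**(3/2) - E/2 (P(E) = E*(-1/2) + 92/(E**(3/2)) = -E/2 + 92/E**(3/2) = 92/E**(3/2) - E/2)
I - P(D(-5)) = -3544 - (92/(-5)**(3/2) - 1/2*(-5)) = -3544 - (92*(I*sqrt(5)/25) + 5/2) = -3544 - (92*I*sqrt(5)/25 + 5/2) = -3544 - (5/2 + 92*I*sqrt(5)/25) = -3544 + (-5/2 - 92*I*sqrt(5)/25) = -7093/2 - 92*I*sqrt(5)/25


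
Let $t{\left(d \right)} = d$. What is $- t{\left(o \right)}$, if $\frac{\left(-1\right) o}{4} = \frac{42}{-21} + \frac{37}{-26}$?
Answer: $- \frac{178}{13} \approx -13.692$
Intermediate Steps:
$o = \frac{178}{13}$ ($o = - 4 \left(\frac{42}{-21} + \frac{37}{-26}\right) = - 4 \left(42 \left(- \frac{1}{21}\right) + 37 \left(- \frac{1}{26}\right)\right) = - 4 \left(-2 - \frac{37}{26}\right) = \left(-4\right) \left(- \frac{89}{26}\right) = \frac{178}{13} \approx 13.692$)
$- t{\left(o \right)} = \left(-1\right) \frac{178}{13} = - \frac{178}{13}$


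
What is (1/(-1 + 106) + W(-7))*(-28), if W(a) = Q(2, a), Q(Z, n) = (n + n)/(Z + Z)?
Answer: 1466/15 ≈ 97.733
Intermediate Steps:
Q(Z, n) = n/Z (Q(Z, n) = (2*n)/((2*Z)) = (2*n)*(1/(2*Z)) = n/Z)
W(a) = a/2
(1/(-1 + 106) + W(-7))*(-28) = (1/(-1 + 106) + (½)*(-7))*(-28) = (1/105 - 7/2)*(-28) = -733/210*(-28) = 1466/15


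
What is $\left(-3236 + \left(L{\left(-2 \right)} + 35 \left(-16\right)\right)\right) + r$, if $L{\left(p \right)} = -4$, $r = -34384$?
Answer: $-38184$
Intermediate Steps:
$\left(-3236 + \left(L{\left(-2 \right)} + 35 \left(-16\right)\right)\right) + r = \left(-3236 + \left(-4 + 35 \left(-16\right)\right)\right) - 34384 = \left(-3236 - 564\right) - 34384 = -3800 - 34384 = -38184$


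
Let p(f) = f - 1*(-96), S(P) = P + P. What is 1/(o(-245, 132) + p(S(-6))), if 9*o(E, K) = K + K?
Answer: 3/340 ≈ 0.0088235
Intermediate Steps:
o(E, K) = 2*K/9 (o(E, K) = (K + K)/9 = (2*K)/9 = 2*K/9)
S(P) = 2*P
p(f) = 96 + f (p(f) = f + 96 = 96 + f)
1/(o(-245, 132) + p(S(-6))) = 1/((2/9)*132 + (96 + 2*(-6))) = 1/(88/3 + (96 - 12)) = 1/(88/3 + 84) = 1/(340/3) = 3/340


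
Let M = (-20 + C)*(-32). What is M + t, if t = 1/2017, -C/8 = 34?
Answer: 18846849/2017 ≈ 9344.0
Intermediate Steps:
C = -272 (C = -8*34 = -272)
M = 9344 (M = (-20 - 272)*(-32) = -292*(-32) = 9344)
t = 1/2017 ≈ 0.00049579
M + t = 9344 + 1/2017 = 18846849/2017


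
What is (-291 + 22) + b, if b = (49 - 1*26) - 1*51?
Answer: -297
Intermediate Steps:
b = -28 (b = (49 - 26) - 51 = 23 - 51 = -28)
(-291 + 22) + b = (-291 + 22) - 28 = -269 - 28 = -297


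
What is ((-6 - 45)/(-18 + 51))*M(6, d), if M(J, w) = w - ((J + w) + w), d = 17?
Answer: 391/11 ≈ 35.545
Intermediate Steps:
M(J, w) = -J - w (M(J, w) = w - (J + 2*w) = w + (-J - 2*w) = -J - w)
((-6 - 45)/(-18 + 51))*M(6, d) = ((-6 - 45)/(-18 + 51))*(-1*6 - 1*17) = (-51/33)*(-6 - 17) = -51*1/33*(-23) = -17/11*(-23) = 391/11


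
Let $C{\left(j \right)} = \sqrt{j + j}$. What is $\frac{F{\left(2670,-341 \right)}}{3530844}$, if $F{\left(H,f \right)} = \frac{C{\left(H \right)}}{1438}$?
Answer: $\frac{\sqrt{1335}}{2538676836} \approx 1.4392 \cdot 10^{-8}$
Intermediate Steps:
$C{\left(j \right)} = \sqrt{2} \sqrt{j}$ ($C{\left(j \right)} = \sqrt{2 j} = \sqrt{2} \sqrt{j}$)
$F{\left(H,f \right)} = \frac{\sqrt{2} \sqrt{H}}{1438}$
$\frac{F{\left(2670,-341 \right)}}{3530844} = \frac{\frac{1}{1438} \sqrt{2} \sqrt{2670}}{3530844} = \frac{\sqrt{1335}}{719} \cdot \frac{1}{3530844} = \frac{\sqrt{1335}}{2538676836}$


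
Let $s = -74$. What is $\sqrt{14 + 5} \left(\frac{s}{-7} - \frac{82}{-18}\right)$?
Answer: $\frac{953 \sqrt{19}}{63} \approx 65.937$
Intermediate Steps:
$\sqrt{14 + 5} \left(\frac{s}{-7} - \frac{82}{-18}\right) = \sqrt{14 + 5} \left(- \frac{74}{-7} - \frac{82}{-18}\right) = \sqrt{19} \left(\left(-74\right) \left(- \frac{1}{7}\right) - - \frac{41}{9}\right) = \sqrt{19} \left(\frac{74}{7} + \frac{41}{9}\right) = \sqrt{19} \cdot \frac{953}{63} = \frac{953 \sqrt{19}}{63}$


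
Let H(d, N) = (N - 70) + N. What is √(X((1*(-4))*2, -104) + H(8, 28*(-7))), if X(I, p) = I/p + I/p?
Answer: 2*I*√19513/13 ≈ 21.491*I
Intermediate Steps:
H(d, N) = -70 + 2*N (H(d, N) = (-70 + N) + N = -70 + 2*N)
X(I, p) = 2*I/p
√(X((1*(-4))*2, -104) + H(8, 28*(-7))) = √(2*((1*(-4))*2)/(-104) + (-70 + 2*(28*(-7)))) = √(2*(-4*2)*(-1/104) + (-70 + 2*(-196))) = √(2*(-8)*(-1/104) + (-70 - 392)) = √(2/13 - 462) = √(-6004/13) = 2*I*√19513/13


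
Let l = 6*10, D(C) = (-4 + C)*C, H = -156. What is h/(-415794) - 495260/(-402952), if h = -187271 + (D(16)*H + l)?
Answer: 18339525101/10471563993 ≈ 1.7514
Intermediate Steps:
D(C) = C*(-4 + C)
l = 60
h = -217163 (h = -187271 + ((16*(-4 + 16))*(-156) + 60) = -187271 + ((16*12)*(-156) + 60) = -187271 + (192*(-156) + 60) = -187271 + (-29952 + 60) = -187271 - 29892 = -217163)
h/(-415794) - 495260/(-402952) = -217163/(-415794) - 495260/(-402952) = -217163*(-1/415794) - 495260*(-1/402952) = 217163/415794 + 123815/100738 = 18339525101/10471563993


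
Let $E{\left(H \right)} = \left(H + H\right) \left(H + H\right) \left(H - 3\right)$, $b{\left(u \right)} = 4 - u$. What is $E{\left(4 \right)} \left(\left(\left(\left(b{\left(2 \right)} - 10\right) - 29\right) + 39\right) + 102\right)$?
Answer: $6656$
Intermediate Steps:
$E{\left(H \right)} = 4 H^{2} \left(-3 + H\right)$ ($E{\left(H \right)} = 2 H 2 H \left(-3 + H\right) = 4 H^{2} \left(-3 + H\right)$)
$E{\left(4 \right)} \left(\left(\left(\left(b{\left(2 \right)} - 10\right) - 29\right) + 39\right) + 102\right) = 4 \cdot 4^{2} \left(-3 + 4\right) \left(\left(\left(\left(\left(4 - 2\right) - 10\right) - 29\right) + 39\right) + 102\right) = 4 \cdot 16 \cdot 1 \left(\left(\left(\left(\left(4 - 2\right) - 10\right) - 29\right) + 39\right) + 102\right) = 64 \left(\left(\left(\left(2 - 10\right) - 29\right) + 39\right) + 102\right) = 64 \left(\left(\left(-8 - 29\right) + 39\right) + 102\right) = 64 \left(\left(-37 + 39\right) + 102\right) = 64 \left(2 + 102\right) = 64 \cdot 104 = 6656$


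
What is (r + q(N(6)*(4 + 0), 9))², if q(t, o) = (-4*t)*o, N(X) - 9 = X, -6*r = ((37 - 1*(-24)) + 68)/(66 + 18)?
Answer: 131713103929/28224 ≈ 4.6667e+6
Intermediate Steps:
r = -43/168 (r = -((37 - 1*(-24)) + 68)/(6*(66 + 18)) = -((37 + 24) + 68)/(6*84) = -(61 + 68)/(6*84) = -43/(2*84) = -⅙*43/28 = -43/168 ≈ -0.25595)
N(X) = 9 + X
q(t, o) = -4*o*t
(r + q(N(6)*(4 + 0), 9))² = (-43/168 - 4*9*(9 + 6)*(4 + 0))² = (-43/168 - 4*9*15*4)² = (-43/168 - 4*9*60)² = (-43/168 - 2160)² = (-362923/168)² = 131713103929/28224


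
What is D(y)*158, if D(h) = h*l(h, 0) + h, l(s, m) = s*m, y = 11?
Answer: 1738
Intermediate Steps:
l(s, m) = m*s
D(h) = h (D(h) = h*(0*h) + h = h*0 + h = 0 + h = h)
D(y)*158 = 11*158 = 1738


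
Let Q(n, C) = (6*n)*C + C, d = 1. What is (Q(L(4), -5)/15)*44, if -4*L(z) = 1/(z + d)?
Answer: -154/15 ≈ -10.267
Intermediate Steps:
L(z) = -1/(4*(1 + z)) (L(z) = -1/(4*(z + 1)) = -1/(4*(1 + z)))
Q(n, C) = C + 6*C*n (Q(n, C) = 6*C*n + C = C + 6*C*n)
(Q(L(4), -5)/15)*44 = (-5*(1 + 6*(-1/(4 + 4*4)))/15)*44 = (-5*(1 + 6*(-1/(4 + 16)))*(1/15))*44 = (-5*(1 + 6*(-1/20))*(1/15))*44 = (-5*(1 - 3/10)*(1/15))*44 = (-5*7/10*(1/15))*44 = -7/2*1/15*44 = -7/30*44 = -154/15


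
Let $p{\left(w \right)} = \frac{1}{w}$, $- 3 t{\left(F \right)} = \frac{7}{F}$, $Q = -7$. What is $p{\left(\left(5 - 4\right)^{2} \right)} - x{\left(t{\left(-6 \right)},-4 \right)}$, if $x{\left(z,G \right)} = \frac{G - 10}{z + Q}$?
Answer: $- \frac{19}{17} \approx -1.1176$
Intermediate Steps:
$t{\left(F \right)} = - \frac{7}{3 F}$ ($t{\left(F \right)} = - \frac{7 \frac{1}{F}}{3} = - \frac{7}{3 F}$)
$x{\left(z,G \right)} = \frac{-10 + G}{-7 + z}$ ($x{\left(z,G \right)} = \frac{G - 10}{z - 7} = \frac{-10 + G}{-7 + z}$)
$p{\left(\left(5 - 4\right)^{2} \right)} - x{\left(t{\left(-6 \right)},-4 \right)} = \frac{1}{\left(5 - 4\right)^{2}} - \frac{-10 - 4}{-7 - \frac{7}{3 \left(-6\right)}} = \frac{1}{1^{2}} - \frac{1}{-7 - - \frac{7}{18}} \left(-14\right) = 1^{-1} - \frac{1}{-7 + \frac{7}{18}} \left(-14\right) = 1 - \frac{1}{- \frac{119}{18}} \left(-14\right) = 1 - \left(- \frac{18}{119}\right) \left(-14\right) = 1 - \frac{36}{17} = - \frac{19}{17}$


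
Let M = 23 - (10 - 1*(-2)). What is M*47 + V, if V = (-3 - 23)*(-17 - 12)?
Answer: 1271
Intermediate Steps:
M = 11 (M = 23 - (10 + 2) = 23 - 1*12 = 23 - 12 = 11)
V = 754 (V = -26*(-29) = 754)
M*47 + V = 11*47 + 754 = 517 + 754 = 1271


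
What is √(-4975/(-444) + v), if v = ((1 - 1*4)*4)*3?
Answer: I*√1221999/222 ≈ 4.9795*I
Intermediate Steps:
v = -36 (v = ((1 - 4)*4)*3 = -3*4*3 = -12*3 = -36)
√(-4975/(-444) + v) = √(-4975/(-444) - 36) = √(-4975*(-1/444) - 36) = √(4975/444 - 36) = √(-11009/444) = I*√1221999/222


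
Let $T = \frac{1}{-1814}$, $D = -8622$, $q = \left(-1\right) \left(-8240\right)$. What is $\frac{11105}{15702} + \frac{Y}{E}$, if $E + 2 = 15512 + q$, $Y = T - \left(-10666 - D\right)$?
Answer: $\frac{53665127363}{67648141500} \approx 0.7933$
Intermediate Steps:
$q = 8240$
$T = - \frac{1}{1814} \approx -0.00055127$
$Y = \frac{3707815}{1814}$ ($Y = - \frac{1}{1814} - \left(-10666 - -8622\right) = - \frac{1}{1814} - \left(-10666 + 8622\right) = - \frac{1}{1814} - -2044 = - \frac{1}{1814} + 2044 = \frac{3707815}{1814} \approx 2044.0$)
$E = 23750$ ($E = -2 + \left(15512 + 8240\right) = -2 + 23752 = 23750$)
$\frac{11105}{15702} + \frac{Y}{E} = \frac{11105}{15702} + \frac{3707815}{1814 \cdot 23750} = 11105 \cdot \frac{1}{15702} + \frac{3707815}{1814} \cdot \frac{1}{23750} = \frac{11105}{15702} + \frac{741563}{8616500} = \frac{53665127363}{67648141500}$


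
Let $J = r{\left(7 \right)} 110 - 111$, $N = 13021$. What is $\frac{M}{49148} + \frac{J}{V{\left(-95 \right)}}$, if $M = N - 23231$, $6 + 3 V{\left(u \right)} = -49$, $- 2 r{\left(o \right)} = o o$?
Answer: $\frac{18780287}{122870} \approx 152.85$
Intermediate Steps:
$r{\left(o \right)} = - \frac{o^{2}}{2}$ ($r{\left(o \right)} = - \frac{o o}{2} = - \frac{o^{2}}{2}$)
$V{\left(u \right)} = - \frac{55}{3}$ ($V{\left(u \right)} = -2 + \frac{1}{3} \left(-49\right) = -2 - \frac{49}{3} = - \frac{55}{3}$)
$M = -10210$ ($M = 13021 - 23231 = -10210$)
$J = -2806$ ($J = - \frac{7^{2}}{2} \cdot 110 - 111 = \left(- \frac{1}{2}\right) 49 \cdot 110 - 111 = \left(- \frac{49}{2}\right) 110 - 111 = -2695 - 111 = -2806$)
$\frac{M}{49148} + \frac{J}{V{\left(-95 \right)}} = - \frac{10210}{49148} - \frac{2806}{- \frac{55}{3}} = \left(-10210\right) \frac{1}{49148} - - \frac{8418}{55} = - \frac{5105}{24574} + \frac{8418}{55} = \frac{18780287}{122870}$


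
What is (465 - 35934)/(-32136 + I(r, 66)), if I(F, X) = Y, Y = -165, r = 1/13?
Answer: 3941/3589 ≈ 1.0981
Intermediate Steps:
r = 1/13 ≈ 0.076923
I(F, X) = -165
(465 - 35934)/(-32136 + I(r, 66)) = (465 - 35934)/(-32136 - 165) = -35469/(-32301) = -35469*(-1/32301) = 3941/3589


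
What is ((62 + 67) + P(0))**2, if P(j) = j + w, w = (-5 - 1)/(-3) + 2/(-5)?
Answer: 426409/25 ≈ 17056.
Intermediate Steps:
w = 8/5 (w = -6*(-1/3) + 2*(-1/5) = 2 - 2/5 = 8/5 ≈ 1.6000)
P(j) = 8/5 + j (P(j) = j + 8/5 = 8/5 + j)
((62 + 67) + P(0))**2 = ((62 + 67) + (8/5 + 0))**2 = (129 + 8/5)**2 = (653/5)**2 = 426409/25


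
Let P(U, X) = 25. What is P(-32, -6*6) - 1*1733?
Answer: -1708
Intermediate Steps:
P(-32, -6*6) - 1*1733 = 25 - 1*1733 = 25 - 1733 = -1708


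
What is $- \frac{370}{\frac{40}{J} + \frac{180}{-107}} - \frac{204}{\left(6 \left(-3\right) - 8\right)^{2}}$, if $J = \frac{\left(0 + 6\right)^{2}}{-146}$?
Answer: $\frac{5216655}{2667496} \approx 1.9556$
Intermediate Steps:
$J = - \frac{18}{73}$ ($J = 6^{2} \left(- \frac{1}{146}\right) = 36 \left(- \frac{1}{146}\right) = - \frac{18}{73} \approx -0.24658$)
$- \frac{370}{\frac{40}{J} + \frac{180}{-107}} - \frac{204}{\left(6 \left(-3\right) - 8\right)^{2}} = - \frac{370}{\frac{40}{- \frac{18}{73}} + \frac{180}{-107}} - \frac{204}{\left(6 \left(-3\right) - 8\right)^{2}} = - \frac{370}{40 \left(- \frac{73}{18}\right) + 180 \left(- \frac{1}{107}\right)} - \frac{204}{\left(-18 - 8\right)^{2}} = - \frac{370}{- \frac{1460}{9} - \frac{180}{107}} - \frac{204}{\left(-26\right)^{2}} = - \frac{370}{- \frac{157840}{963}} - \frac{204}{676} = \left(-370\right) \left(- \frac{963}{157840}\right) - \frac{51}{169} = \frac{35631}{15784} - \frac{51}{169} = \frac{5216655}{2667496}$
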